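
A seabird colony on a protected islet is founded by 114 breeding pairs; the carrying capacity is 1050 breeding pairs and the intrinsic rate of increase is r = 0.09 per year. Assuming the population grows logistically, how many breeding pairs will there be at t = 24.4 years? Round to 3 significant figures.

A = (K − N₀)/N₀ = (1050 − 114)/114 = 8.2105.
N(t) = K/(1 + A·e^(−rt)) = 1050/(1 + 8.2105×e^(−0.09×24.4)).
e^(−2.196) = 0.11125; denominator = 1 + 8.2105×0.11125 = 1.9134.
N = 1050/1.9134 = 548.762.

549 breeding pairs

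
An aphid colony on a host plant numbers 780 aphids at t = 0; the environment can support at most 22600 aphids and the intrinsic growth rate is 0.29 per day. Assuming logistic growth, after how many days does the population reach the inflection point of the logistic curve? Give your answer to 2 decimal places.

Logistic growth is fastest at N = K/2 = 11300.
A = (K − N₀)/N₀ = 27.974. Set K/(1 + A·e^(−rt)) = K/2 → A·e^(−rt) = 1.
e^(−0.29t) = 1/27.974 = 0.035747, so t = ln(27.974)/0.29 = 3.3313/0.29 = 11.487.

11.49 days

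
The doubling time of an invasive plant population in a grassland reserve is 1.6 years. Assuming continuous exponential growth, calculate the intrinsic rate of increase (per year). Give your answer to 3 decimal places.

r = ln(2)/t_d = 0.6931/1.6 = 0.43322.

0.433 per year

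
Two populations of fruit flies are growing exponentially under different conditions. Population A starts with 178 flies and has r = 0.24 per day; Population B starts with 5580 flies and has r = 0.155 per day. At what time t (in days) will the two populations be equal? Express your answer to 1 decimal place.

Set 178·e^(0.24t) = 5580·e^(0.155t).
e^((0.24 − 0.155)t) = 5580/178 → e^(0.085·t) = 31.348.
0.085·t = ln(31.348) = 3.4452, so t = 3.4452/0.085 = 40.531.

40.5 days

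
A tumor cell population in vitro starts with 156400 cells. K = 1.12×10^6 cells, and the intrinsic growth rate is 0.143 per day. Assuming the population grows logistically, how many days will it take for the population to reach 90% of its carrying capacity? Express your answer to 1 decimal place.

28.1 days

A = (K − N₀)/N₀ = (1.12×10^6 − 156400)/156400 = 6.1611.
Solve 1.12×10^6/(1 + 6.1611·e^(−0.143t)) = 1.008×10^6: 1 + 6.1611·e^(−0.143t) = 1.1111, so e^(−0.143t) = 0.0180342.
−0.143·t = ln(0.0180342) = -4.0155, so t = 4.0155/0.143 = 28.08.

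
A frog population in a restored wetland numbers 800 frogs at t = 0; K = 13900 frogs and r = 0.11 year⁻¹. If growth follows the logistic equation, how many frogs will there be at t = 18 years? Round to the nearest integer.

A = (K − N₀)/N₀ = (13900 − 800)/800 = 16.375.
N(t) = K/(1 + A·e^(−rt)) = 13900/(1 + 16.375×e^(−0.11×18)).
e^(−1.98) = 0.13807; denominator = 1 + 16.375×0.13807 = 3.2609.
N = 13900/3.2609 = 4262.65.

4263 frogs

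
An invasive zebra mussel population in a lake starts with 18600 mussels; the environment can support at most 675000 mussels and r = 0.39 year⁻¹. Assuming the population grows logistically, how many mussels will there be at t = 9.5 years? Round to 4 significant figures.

A = (K − N₀)/N₀ = (675000 − 18600)/18600 = 35.29.
N(t) = K/(1 + A·e^(−rt)) = 675000/(1 + 35.29×e^(−0.39×9.5)).
e^(−3.705) = 0.0246; denominator = 1 + 35.29×0.0246 = 1.8681.
N = 675000/1.8681 = 361320.

361300 mussels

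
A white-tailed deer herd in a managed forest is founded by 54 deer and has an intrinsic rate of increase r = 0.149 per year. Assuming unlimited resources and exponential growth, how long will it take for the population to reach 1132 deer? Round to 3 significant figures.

Set N₀·e^(rt) = 1132: e^(0.149·t) = 1132/54 = 20.963.
0.149·t = ln(20.963) = 3.0428, so t = 3.0428/0.149 = 20.421.

20.4 years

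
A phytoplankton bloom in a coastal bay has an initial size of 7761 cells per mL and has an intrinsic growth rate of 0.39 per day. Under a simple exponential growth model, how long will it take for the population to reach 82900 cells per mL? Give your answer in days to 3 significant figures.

6.07 days

Set N₀·e^(rt) = 82900: e^(0.39·t) = 82900/7761 = 10.682.
0.39·t = ln(10.682) = 2.3685, so t = 2.3685/0.39 = 6.0731.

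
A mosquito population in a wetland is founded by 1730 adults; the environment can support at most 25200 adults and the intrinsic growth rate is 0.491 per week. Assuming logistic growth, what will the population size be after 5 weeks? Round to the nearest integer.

11640 adults

A = (K − N₀)/N₀ = (25200 − 1730)/1730 = 13.566.
N(t) = K/(1 + A·e^(−rt)) = 25200/(1 + 13.566×e^(−0.491×5)).
e^(−2.455) = 0.085863; denominator = 1 + 13.566×0.085863 = 2.1649.
N = 25200/2.1649 = 11640.5.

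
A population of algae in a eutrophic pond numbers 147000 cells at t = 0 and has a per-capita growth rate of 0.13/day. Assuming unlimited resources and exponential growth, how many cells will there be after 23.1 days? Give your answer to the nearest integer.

N(t) = N₀·e^(rt) = 147000 × e^(0.13×23.1) = 147000 × e^3.003.
e^3.003 ≈ 20.146, so N ≈ 147000 × 20.146 = 2.961445×10^6.

2961445 cells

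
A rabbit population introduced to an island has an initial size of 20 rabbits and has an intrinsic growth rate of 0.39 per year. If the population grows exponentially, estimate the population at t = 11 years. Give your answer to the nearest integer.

N(t) = N₀·e^(rt) = 20 × e^(0.39×11) = 20 × e^4.29.
e^4.29 ≈ 72.966, so N ≈ 20 × 72.966 = 1459.33.

1459 rabbits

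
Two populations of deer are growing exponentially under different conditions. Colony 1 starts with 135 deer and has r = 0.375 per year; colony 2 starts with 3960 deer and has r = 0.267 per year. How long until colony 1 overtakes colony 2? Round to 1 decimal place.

31.3 years

Set 135·e^(0.375t) = 3960·e^(0.267t).
e^((0.375 − 0.267)t) = 3960/135 → e^(0.108·t) = 29.333.
0.108·t = ln(29.333) = 3.3787, so t = 3.3787/0.108 = 31.284.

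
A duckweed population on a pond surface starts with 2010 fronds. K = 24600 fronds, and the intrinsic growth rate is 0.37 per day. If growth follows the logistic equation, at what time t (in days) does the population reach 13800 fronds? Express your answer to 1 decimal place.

A = (K − N₀)/N₀ = (24600 − 2010)/2010 = 11.239.
Solve 24600/(1 + 11.239·e^(−0.37t)) = 13800: 1 + 11.239·e^(−0.37t) = 1.7826, so e^(−0.37t) = 0.0696345.
−0.37·t = ln(0.0696345) = -2.6645, so t = 2.6645/0.37 = 7.2013.

7.2 days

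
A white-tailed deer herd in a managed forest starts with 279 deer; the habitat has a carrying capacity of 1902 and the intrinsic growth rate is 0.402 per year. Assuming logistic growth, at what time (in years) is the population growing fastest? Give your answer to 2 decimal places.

4.38 years

Logistic growth is fastest at N = K/2 = 951.
A = (K − N₀)/N₀ = 5.8172. Set K/(1 + A·e^(−rt)) = K/2 → A·e^(−rt) = 1.
e^(−0.402t) = 1/5.8172 = 0.171904, so t = ln(5.8172)/0.402 = 1.7608/0.402 = 4.3801.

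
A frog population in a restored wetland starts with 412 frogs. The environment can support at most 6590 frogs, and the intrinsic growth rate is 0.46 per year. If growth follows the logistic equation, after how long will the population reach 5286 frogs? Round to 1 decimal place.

A = (K − N₀)/N₀ = (6590 − 412)/412 = 14.995.
Solve 6590/(1 + 14.995·e^(−0.46t)) = 5286: 1 + 14.995·e^(−0.46t) = 1.2467, so e^(−0.46t) = 0.0164513.
−0.46·t = ln(0.0164513) = -4.1074, so t = 4.1074/0.46 = 8.929.

8.9 years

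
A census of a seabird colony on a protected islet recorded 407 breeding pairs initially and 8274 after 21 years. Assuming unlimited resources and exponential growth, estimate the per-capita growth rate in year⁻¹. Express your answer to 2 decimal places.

From N(t) = N₀·e^(rt): e^(r·21) = 8274/407 = 20.329.
r·21 = ln(20.329) = 3.0121, so r = 3.0121/21 = 0.14343.

0.14 per year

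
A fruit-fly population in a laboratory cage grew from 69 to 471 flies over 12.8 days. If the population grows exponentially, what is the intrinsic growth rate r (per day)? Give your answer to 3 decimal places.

From N(t) = N₀·e^(rt): e^(r·12.8) = 471/69 = 6.8261.
r·12.8 = ln(6.8261) = 1.9208, so r = 1.9208/12.8 = 0.15006.

0.150 per day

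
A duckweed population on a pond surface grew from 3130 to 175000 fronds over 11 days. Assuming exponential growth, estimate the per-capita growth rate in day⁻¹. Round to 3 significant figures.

0.366 per day

From N(t) = N₀·e^(rt): e^(r·11) = 175000/3130 = 55.911.
r·11 = ln(55.911) = 4.0238, so r = 4.0238/11 = 0.3658.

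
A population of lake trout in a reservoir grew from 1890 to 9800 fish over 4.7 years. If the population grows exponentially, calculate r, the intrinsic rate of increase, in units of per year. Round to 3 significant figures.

0.350 per year

From N(t) = N₀·e^(rt): e^(r·4.7) = 9800/1890 = 5.1852.
r·4.7 = ln(5.1852) = 1.6458, so r = 1.6458/4.7 = 0.35017.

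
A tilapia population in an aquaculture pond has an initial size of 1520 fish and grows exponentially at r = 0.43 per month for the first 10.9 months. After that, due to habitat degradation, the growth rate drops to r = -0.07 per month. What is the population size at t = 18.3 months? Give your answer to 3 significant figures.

98300 fish

Phase 1: N(10.9) = 1520·e^(0.43×10.9) = 1520·e^4.687 = 164961.
Phase 2 runs for 18.3 − 10.9 = 7.4 months at r = -0.07.
N(18.3) = 164961·e^(-0.07×7.4) = 164961·e^-0.518 = 98269.2.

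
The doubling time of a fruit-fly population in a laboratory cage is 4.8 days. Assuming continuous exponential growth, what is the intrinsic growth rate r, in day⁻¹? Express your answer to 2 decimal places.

r = ln(2)/t_d = 0.6931/4.8 = 0.14441.

0.14 per day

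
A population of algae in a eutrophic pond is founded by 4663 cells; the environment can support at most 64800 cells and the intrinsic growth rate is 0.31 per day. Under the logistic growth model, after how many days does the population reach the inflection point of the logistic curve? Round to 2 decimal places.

Logistic growth is fastest at N = K/2 = 32400.
A = (K − N₀)/N₀ = 12.897. Set K/(1 + A·e^(−rt)) = K/2 → A·e^(−rt) = 1.
e^(−0.31t) = 1/12.897 = 0.0775396, so t = ln(12.897)/0.31 = 2.557/0.31 = 8.2483.

8.25 days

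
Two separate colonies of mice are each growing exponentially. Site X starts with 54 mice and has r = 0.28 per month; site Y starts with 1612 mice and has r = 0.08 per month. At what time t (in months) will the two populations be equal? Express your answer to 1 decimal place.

Set 54·e^(0.28t) = 1612·e^(0.08t).
e^((0.28 − 0.08)t) = 1612/54 → e^(0.2·t) = 29.852.
0.2·t = ln(29.852) = 3.3962, so t = 3.3962/0.2 = 16.981.

17.0 months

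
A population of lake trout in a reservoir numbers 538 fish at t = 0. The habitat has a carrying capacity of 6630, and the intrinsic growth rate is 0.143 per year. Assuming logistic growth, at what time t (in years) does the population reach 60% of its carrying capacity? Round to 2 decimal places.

A = (K − N₀)/N₀ = (6630 − 538)/538 = 11.323.
Solve 6630/(1 + 11.323·e^(−0.143t)) = 3978: 1 + 11.323·e^(−0.143t) = 1.6667, so e^(−0.143t) = 0.058875.
−0.143·t = ln(0.058875) = -2.8323, so t = 2.8323/0.143 = 19.807.

19.81 years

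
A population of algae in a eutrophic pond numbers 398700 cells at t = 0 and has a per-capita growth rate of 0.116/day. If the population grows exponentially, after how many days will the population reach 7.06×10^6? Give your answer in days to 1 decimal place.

Set N₀·e^(rt) = 7.06×10^6: e^(0.116·t) = 7.06×10^6/398700 = 17.708.
0.116·t = ln(17.708) = 2.874, so t = 2.874/0.116 = 24.776.

24.8 days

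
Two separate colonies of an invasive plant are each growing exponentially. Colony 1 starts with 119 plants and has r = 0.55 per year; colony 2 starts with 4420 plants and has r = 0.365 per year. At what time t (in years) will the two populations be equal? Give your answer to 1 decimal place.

19.5 years

Set 119·e^(0.55t) = 4420·e^(0.365t).
e^((0.55 − 0.365)t) = 4420/119 → e^(0.185·t) = 37.143.
0.185·t = ln(37.143) = 3.6148, so t = 3.6148/0.185 = 19.539.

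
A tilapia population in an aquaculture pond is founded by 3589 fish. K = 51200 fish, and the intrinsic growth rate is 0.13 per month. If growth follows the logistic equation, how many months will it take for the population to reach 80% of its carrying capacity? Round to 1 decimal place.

30.5 months

A = (K − N₀)/N₀ = (51200 − 3589)/3589 = 13.266.
Solve 51200/(1 + 13.266·e^(−0.13t)) = 40960: 1 + 13.266·e^(−0.13t) = 1.25, so e^(−0.13t) = 0.0188454.
−0.13·t = ln(0.0188454) = -3.9715, so t = 3.9715/0.13 = 30.55.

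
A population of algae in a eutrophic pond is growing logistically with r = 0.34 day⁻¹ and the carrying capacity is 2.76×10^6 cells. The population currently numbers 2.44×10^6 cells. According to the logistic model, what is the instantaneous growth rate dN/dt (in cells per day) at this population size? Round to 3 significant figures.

dN/dt = rN(1 − N/K) = 0.34 × 2.44×10^6 × (1 − 2.44×10^6/2.76×10^6).
1 − 2.44×10^6/2.76×10^6 = 0.11594; dN/dt = 0.34 × 2.44×10^6 × 0.11594 = 96186.

96200 cells per day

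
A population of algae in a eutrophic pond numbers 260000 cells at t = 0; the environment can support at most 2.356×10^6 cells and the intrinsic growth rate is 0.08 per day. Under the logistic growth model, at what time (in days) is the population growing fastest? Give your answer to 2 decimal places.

Logistic growth is fastest at N = K/2 = 1.178×10^6.
A = (K − N₀)/N₀ = 8.0615. Set K/(1 + A·e^(−rt)) = K/2 → A·e^(−rt) = 1.
e^(−0.08t) = 1/8.0615 = 0.124046, so t = ln(8.0615)/0.08 = 2.0871/0.08 = 26.089.

26.09 days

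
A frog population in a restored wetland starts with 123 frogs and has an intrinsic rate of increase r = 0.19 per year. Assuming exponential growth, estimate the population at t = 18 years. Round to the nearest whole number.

3760 frogs

N(t) = N₀·e^(rt) = 123 × e^(0.19×18) = 123 × e^3.42.
e^3.42 ≈ 30.569, so N ≈ 123 × 30.569 = 3760.04.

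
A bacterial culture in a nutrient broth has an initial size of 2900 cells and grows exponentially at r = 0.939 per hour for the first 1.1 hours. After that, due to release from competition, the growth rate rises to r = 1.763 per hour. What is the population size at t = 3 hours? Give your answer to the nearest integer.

232133 cells

Phase 1: N(1.1) = 2900·e^(0.939×1.1) = 2900·e^1.033 = 8146.68.
Phase 2 runs for 3 − 1.1 = 1.9 hours at r = 1.763.
N(3) = 8146.68·e^(1.763×1.9) = 8146.68·e^3.35 = 232133.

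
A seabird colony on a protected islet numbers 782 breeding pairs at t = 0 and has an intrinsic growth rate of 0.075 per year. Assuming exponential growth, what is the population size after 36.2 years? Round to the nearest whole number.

11812 breeding pairs

N(t) = N₀·e^(rt) = 782 × e^(0.075×36.2) = 782 × e^2.715.
e^2.715 ≈ 15.105, so N ≈ 782 × 15.105 = 11811.8.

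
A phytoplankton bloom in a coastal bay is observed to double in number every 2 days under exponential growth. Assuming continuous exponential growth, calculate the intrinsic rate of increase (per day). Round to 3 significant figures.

0.347 per day

r = ln(2)/t_d = 0.6931/2 = 0.34657.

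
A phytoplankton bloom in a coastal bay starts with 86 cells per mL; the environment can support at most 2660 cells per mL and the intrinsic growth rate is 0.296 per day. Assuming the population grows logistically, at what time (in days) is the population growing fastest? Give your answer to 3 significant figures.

Logistic growth is fastest at N = K/2 = 1330.
A = (K − N₀)/N₀ = 29.93. Set K/(1 + A·e^(−rt)) = K/2 → A·e^(−rt) = 1.
e^(−0.296t) = 1/29.93 = 0.033411, so t = ln(29.93)/0.296 = 3.3989/0.296 = 11.483.

11.5 days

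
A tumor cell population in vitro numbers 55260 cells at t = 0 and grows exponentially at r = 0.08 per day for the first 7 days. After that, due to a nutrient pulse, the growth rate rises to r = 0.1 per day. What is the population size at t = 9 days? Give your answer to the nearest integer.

118161 cells

Phase 1: N(7) = 55260·e^(0.08×7) = 55260·e^0.56 = 96742.2.
Phase 2 runs for 9 − 7 = 2 days at r = 0.1.
N(9) = 96742.2·e^(0.1×2) = 96742.2·e^0.2 = 118161.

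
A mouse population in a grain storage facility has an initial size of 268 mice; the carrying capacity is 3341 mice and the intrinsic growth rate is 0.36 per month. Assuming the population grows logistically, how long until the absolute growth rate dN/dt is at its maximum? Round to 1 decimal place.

Logistic growth is fastest at N = K/2 = 1670.5.
A = (K − N₀)/N₀ = 11.466. Set K/(1 + A·e^(−rt)) = K/2 → A·e^(−rt) = 1.
e^(−0.36t) = 1/11.466 = 0.0872112, so t = ln(11.466)/0.36 = 2.4394/0.36 = 6.7762.

6.8 months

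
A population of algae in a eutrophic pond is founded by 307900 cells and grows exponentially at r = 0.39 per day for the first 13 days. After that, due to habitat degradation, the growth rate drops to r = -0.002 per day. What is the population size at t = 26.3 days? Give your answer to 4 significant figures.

Phase 1: N(13) = 307900·e^(0.39×13) = 307900·e^5.07 = 4.900978×10^7.
Phase 2 runs for 26.3 − 13 = 13.3 days at r = -0.002.
N(26.3) = 4.900978×10^7·e^(-0.002×13.3) = 4.900978×10^7·e^-0.0266 = 4.77233×10^7.

47720000 cells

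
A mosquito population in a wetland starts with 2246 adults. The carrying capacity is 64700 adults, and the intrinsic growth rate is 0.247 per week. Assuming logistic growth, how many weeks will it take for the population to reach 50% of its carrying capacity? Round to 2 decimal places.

A = (K − N₀)/N₀ = (64700 − 2246)/2246 = 27.807.
Solve 64700/(1 + 27.807·e^(−0.247t)) = 32350: 1 + 27.807·e^(−0.247t) = 2, so e^(−0.247t) = 0.0359625.
−0.247·t = ln(0.0359625) = -3.3253, so t = 3.3253/0.247 = 13.463.

13.46 weeks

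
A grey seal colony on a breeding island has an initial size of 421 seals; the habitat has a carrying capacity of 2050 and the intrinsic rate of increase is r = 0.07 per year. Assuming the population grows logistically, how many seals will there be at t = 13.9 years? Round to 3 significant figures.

833 seals

A = (K − N₀)/N₀ = (2050 − 421)/421 = 3.8694.
N(t) = K/(1 + A·e^(−rt)) = 2050/(1 + 3.8694×e^(−0.07×13.9)).
e^(−0.973) = 0.37795; denominator = 1 + 3.8694×0.37795 = 2.4624.
N = 2050/2.4624 = 832.516.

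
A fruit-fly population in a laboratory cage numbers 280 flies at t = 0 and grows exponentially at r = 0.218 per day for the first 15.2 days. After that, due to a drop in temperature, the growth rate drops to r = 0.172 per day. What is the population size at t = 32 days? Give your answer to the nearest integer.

138412 flies

Phase 1: N(15.2) = 280·e^(0.218×15.2) = 280·e^3.314 = 7695.49.
Phase 2 runs for 32 − 15.2 = 16.8 days at r = 0.172.
N(32) = 7695.49·e^(0.172×16.8) = 7695.49·e^2.89 = 138412.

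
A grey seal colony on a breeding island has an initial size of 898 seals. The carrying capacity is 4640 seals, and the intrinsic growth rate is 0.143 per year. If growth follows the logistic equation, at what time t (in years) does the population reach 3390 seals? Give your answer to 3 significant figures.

17.0 years

A = (K − N₀)/N₀ = (4640 − 898)/898 = 4.167.
Solve 4640/(1 + 4.167·e^(−0.143t)) = 3390: 1 + 4.167·e^(−0.143t) = 1.3687, so e^(−0.143t) = 0.0884877.
−0.143·t = ln(0.0884877) = -2.4249, so t = 2.4249/0.143 = 16.957.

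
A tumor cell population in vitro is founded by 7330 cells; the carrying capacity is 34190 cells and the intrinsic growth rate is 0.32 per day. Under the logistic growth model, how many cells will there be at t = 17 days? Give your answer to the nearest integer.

A = (K − N₀)/N₀ = (34190 − 7330)/7330 = 3.6644.
N(t) = K/(1 + A·e^(−rt)) = 34190/(1 + 3.6644×e^(−0.32×17)).
e^(−5.44) = 0.0043395; denominator = 1 + 3.6644×0.0043395 = 1.0159.
N = 34190/1.0159 = 33654.8.

33655 cells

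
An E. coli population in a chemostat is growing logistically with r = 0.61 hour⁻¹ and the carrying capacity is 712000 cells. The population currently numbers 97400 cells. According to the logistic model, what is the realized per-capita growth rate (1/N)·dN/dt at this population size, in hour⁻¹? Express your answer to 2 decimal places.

0.53 per hour

(1/N)·dN/dt = r(1 − N/K) = 0.61 × (1 − 97400/712000).
= 0.61 × 0.8632 = 0.52655.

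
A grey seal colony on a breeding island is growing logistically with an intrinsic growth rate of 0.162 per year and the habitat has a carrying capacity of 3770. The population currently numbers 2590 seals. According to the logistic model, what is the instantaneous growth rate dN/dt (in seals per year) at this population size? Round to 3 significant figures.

dN/dt = rN(1 − N/K) = 0.162 × 2590 × (1 − 2590/3770).
1 − 2590/3770 = 0.313; dN/dt = 0.162 × 2590 × 0.313 = 131.33.

131 seals per year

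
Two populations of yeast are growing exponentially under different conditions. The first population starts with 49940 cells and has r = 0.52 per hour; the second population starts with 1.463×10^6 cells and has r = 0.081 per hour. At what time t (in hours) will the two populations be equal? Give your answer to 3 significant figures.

7.69 hours

Set 49940·e^(0.52t) = 1.463×10^6·e^(0.081t).
e^((0.52 − 0.081)t) = 1.463×10^6/49940 → e^(0.439·t) = 29.295.
0.439·t = ln(29.295) = 3.3774, so t = 3.3774/0.439 = 7.6934.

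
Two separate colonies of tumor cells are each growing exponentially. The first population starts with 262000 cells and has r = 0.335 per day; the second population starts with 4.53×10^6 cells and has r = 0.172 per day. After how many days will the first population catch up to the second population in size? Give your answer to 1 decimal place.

Set 262000·e^(0.335t) = 4.53×10^6·e^(0.172t).
e^((0.335 − 0.172)t) = 4.53×10^6/262000 → e^(0.163·t) = 17.29.
0.163·t = ln(17.29) = 2.8501, so t = 2.8501/0.163 = 17.485.

17.5 days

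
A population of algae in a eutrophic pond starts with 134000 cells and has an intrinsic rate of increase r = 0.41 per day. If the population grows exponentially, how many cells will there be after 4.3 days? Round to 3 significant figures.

781000 cells

N(t) = N₀·e^(rt) = 134000 × e^(0.41×4.3) = 134000 × e^1.763.
e^1.763 ≈ 5.8299, so N ≈ 134000 × 5.8299 = 781207.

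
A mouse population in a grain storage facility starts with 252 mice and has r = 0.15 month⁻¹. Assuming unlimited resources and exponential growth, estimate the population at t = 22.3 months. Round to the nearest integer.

7147 mice

N(t) = N₀·e^(rt) = 252 × e^(0.15×22.3) = 252 × e^3.345.
e^3.345 ≈ 28.361, so N ≈ 252 × 28.361 = 7146.87.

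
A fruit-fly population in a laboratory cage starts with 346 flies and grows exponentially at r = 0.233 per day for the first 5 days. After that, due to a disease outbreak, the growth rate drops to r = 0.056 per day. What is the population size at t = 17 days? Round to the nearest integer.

2172 flies

Phase 1: N(5) = 346·e^(0.233×5) = 346·e^1.165 = 1109.25.
Phase 2 runs for 17 − 5 = 12 days at r = 0.056.
N(17) = 1109.25·e^(0.056×12) = 1109.25·e^0.672 = 2172.08.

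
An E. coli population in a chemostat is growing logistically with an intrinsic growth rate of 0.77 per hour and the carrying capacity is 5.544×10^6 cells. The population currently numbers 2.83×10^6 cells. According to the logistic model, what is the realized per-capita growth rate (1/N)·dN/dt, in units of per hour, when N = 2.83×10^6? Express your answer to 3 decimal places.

0.377 per hour

(1/N)·dN/dt = r(1 − N/K) = 0.77 × (1 − 2.83×10^6/5.544×10^6).
= 0.77 × 0.48954 = 0.37694.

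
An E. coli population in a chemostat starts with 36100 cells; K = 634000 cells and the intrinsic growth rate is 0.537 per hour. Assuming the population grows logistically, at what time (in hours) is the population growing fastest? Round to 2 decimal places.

Logistic growth is fastest at N = K/2 = 317000.
A = (K − N₀)/N₀ = 16.562. Set K/(1 + A·e^(−rt)) = K/2 → A·e^(−rt) = 1.
e^(−0.537t) = 1/16.562 = 0.060378, so t = ln(16.562)/0.537 = 2.8071/0.537 = 5.2274.

5.23 hours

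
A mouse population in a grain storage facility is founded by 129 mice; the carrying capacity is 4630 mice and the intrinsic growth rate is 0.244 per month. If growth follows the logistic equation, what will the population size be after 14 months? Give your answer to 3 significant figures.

A = (K − N₀)/N₀ = (4630 − 129)/129 = 34.891.
N(t) = K/(1 + A·e^(−rt)) = 4630/(1 + 34.891×e^(−0.244×14)).
e^(−3.416) = 0.032844; denominator = 1 + 34.891×0.032844 = 2.146.
N = 4630/2.146 = 2157.54.

2160 mice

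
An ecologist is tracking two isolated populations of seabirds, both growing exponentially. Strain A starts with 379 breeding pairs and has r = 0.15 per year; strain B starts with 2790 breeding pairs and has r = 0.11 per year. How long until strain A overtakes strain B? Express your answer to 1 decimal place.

Set 379·e^(0.15t) = 2790·e^(0.11t).
e^((0.15 − 0.11)t) = 2790/379 → e^(0.04·t) = 7.3615.
0.04·t = ln(7.3615) = 1.9963, so t = 1.9963/0.04 = 49.907.

49.9 years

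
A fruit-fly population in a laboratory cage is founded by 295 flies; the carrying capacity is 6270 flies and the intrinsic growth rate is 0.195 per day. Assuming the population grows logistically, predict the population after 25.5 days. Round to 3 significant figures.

5500 flies

A = (K − N₀)/N₀ = (6270 − 295)/295 = 20.254.
N(t) = K/(1 + A·e^(−rt)) = 6270/(1 + 20.254×e^(−0.195×25.5)).
e^(−4.973) = 0.0069258; denominator = 1 + 20.254×0.0069258 = 1.1403.
N = 6270/1.1403 = 5498.66.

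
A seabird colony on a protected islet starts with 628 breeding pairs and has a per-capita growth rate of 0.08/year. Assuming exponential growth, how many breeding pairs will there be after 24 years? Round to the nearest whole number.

4284 breeding pairs

N(t) = N₀·e^(rt) = 628 × e^(0.08×24) = 628 × e^1.92.
e^1.92 ≈ 6.821, so N ≈ 628 × 6.821 = 4283.56.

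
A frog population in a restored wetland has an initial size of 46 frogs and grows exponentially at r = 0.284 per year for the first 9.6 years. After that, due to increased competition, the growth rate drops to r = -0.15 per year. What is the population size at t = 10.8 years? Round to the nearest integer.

587 frogs

Phase 1: N(9.6) = 46·e^(0.284×9.6) = 46·e^2.726 = 702.778.
Phase 2 runs for 10.8 − 9.6 = 1.2 years at r = -0.15.
N(10.8) = 702.778·e^(-0.15×1.2) = 702.778·e^-0.18 = 587.01.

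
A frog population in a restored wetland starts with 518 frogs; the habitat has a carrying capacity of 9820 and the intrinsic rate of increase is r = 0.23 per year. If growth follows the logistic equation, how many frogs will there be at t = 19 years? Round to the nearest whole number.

8002 frogs

A = (K − N₀)/N₀ = (9820 − 518)/518 = 17.958.
N(t) = K/(1 + A·e^(−rt)) = 9820/(1 + 17.958×e^(−0.23×19)).
e^(−4.37) = 0.012651; denominator = 1 + 17.958×0.012651 = 1.2272.
N = 9820/1.2272 = 8002.05.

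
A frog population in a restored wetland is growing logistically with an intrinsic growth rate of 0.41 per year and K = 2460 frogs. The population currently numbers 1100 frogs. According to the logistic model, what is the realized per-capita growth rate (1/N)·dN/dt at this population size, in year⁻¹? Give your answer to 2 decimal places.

(1/N)·dN/dt = r(1 − N/K) = 0.41 × (1 − 1100/2460).
= 0.41 × 0.55285 = 0.22667.

0.23 per year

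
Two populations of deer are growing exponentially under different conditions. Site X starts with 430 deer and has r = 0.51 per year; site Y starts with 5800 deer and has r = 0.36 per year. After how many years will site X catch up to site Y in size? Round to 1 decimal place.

Set 430·e^(0.51t) = 5800·e^(0.36t).
e^((0.51 − 0.36)t) = 5800/430 → e^(0.15·t) = 13.488.
0.15·t = ln(13.488) = 2.6018, so t = 2.6018/0.15 = 17.346.

17.3 years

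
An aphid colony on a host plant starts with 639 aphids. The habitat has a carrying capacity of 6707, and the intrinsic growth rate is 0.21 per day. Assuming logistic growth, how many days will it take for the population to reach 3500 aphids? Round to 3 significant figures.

A = (K − N₀)/N₀ = (6707 − 639)/639 = 9.4961.
Solve 6707/(1 + 9.4961·e^(−0.21t)) = 3500: 1 + 9.4961·e^(−0.21t) = 1.9163, so e^(−0.21t) = 0.0964909.
−0.21·t = ln(0.0964909) = -2.3383, so t = 2.3383/0.21 = 11.135.

11.1 days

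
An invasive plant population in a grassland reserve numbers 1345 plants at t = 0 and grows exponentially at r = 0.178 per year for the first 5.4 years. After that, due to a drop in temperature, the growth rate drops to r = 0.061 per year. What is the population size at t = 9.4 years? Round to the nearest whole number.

Phase 1: N(5.4) = 1345·e^(0.178×5.4) = 1345·e^0.9612 = 3516.95.
Phase 2 runs for 9.4 − 5.4 = 4 years at r = 0.061.
N(9.4) = 3516.95·e^(0.061×4) = 3516.95·e^0.244 = 4488.84.

4489 plants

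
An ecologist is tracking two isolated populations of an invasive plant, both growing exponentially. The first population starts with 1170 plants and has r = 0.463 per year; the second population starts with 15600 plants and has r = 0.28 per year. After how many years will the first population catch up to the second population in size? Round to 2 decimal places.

Set 1170·e^(0.463t) = 15600·e^(0.28t).
e^((0.463 − 0.28)t) = 15600/1170 → e^(0.183·t) = 13.333.
0.183·t = ln(13.333) = 2.5903, so t = 2.5903/0.183 = 14.154.

14.15 years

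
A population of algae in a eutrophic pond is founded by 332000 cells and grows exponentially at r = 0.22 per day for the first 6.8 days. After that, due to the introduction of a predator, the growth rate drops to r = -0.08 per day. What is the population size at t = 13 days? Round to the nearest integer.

Phase 1: N(6.8) = 332000·e^(0.22×6.8) = 332000·e^1.496 = 1.481981×10^6.
Phase 2 runs for 13 − 6.8 = 6.2 days at r = -0.08.
N(13) = 1.481981×10^6·e^(-0.08×6.2) = 1.481981×10^6·e^-0.496 = 902470.

902470 cells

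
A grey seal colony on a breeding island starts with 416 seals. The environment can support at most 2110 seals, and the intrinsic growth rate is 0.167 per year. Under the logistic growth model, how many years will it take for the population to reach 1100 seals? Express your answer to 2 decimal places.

8.92 years

A = (K − N₀)/N₀ = (2110 − 416)/416 = 4.0721.
Solve 2110/(1 + 4.0721·e^(−0.167t)) = 1100: 1 + 4.0721·e^(−0.167t) = 1.9182, so e^(−0.167t) = 0.22548.
−0.167·t = ln(0.22548) = -1.4895, so t = 1.4895/0.167 = 8.9193.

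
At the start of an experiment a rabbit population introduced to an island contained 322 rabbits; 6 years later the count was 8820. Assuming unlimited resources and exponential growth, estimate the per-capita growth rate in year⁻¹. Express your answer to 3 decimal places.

From N(t) = N₀·e^(rt): e^(r·6) = 8820/322 = 27.391.
r·6 = ln(27.391) = 3.3102, so r = 3.3102/6 = 0.5517.

0.552 per year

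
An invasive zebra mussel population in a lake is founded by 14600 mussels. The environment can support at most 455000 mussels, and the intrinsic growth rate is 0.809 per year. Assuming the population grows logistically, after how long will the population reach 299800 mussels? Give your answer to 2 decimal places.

A = (K − N₀)/N₀ = (455000 − 14600)/14600 = 30.164.
Solve 455000/(1 + 30.164·e^(−0.809t)) = 299800: 1 + 30.164·e^(−0.809t) = 1.5177, so e^(−0.809t) = 0.0171619.
−0.809·t = ln(0.0171619) = -4.0651, so t = 4.0651/0.809 = 5.0248.

5.02 years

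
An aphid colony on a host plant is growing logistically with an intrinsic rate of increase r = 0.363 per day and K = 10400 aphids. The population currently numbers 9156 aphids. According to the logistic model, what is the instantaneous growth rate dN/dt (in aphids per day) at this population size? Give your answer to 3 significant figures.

398 aphids per day

dN/dt = rN(1 − N/K) = 0.363 × 9156 × (1 − 9156/10400).
1 − 9156/10400 = 0.11962; dN/dt = 0.363 × 9156 × 0.11962 = 397.56.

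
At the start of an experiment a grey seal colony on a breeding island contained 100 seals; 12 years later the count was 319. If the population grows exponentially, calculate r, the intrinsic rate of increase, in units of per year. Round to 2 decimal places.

0.10 per year

From N(t) = N₀·e^(rt): e^(r·12) = 319/100 = 3.19.
r·12 = ln(3.19) = 1.16, so r = 1.16/12 = 0.096668.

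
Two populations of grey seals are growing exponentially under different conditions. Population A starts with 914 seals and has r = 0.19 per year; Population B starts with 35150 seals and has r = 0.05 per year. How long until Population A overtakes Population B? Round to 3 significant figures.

Set 914·e^(0.19t) = 35150·e^(0.05t).
e^((0.19 − 0.05)t) = 35150/914 → e^(0.14·t) = 38.457.
0.14·t = ln(38.457) = 3.6495, so t = 3.6495/0.14 = 26.068.

26.1 years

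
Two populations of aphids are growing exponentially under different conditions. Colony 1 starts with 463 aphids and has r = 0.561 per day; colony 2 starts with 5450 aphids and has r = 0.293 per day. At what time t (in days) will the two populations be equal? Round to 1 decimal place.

9.2 days

Set 463·e^(0.561t) = 5450·e^(0.293t).
e^((0.561 − 0.293)t) = 5450/463 → e^(0.268·t) = 11.771.
0.268·t = ln(11.771) = 2.4656, so t = 2.4656/0.268 = 9.2002.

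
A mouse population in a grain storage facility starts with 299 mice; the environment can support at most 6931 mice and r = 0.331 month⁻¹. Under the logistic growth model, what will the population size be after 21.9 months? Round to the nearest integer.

A = (K − N₀)/N₀ = (6931 − 299)/299 = 22.181.
N(t) = K/(1 + A·e^(−rt)) = 6931/(1 + 22.181×e^(−0.331×21.9)).
e^(−7.249) = 0.00071096; denominator = 1 + 22.181×0.00071096 = 1.0158.
N = 6931/1.0158 = 6823.4.

6823 mice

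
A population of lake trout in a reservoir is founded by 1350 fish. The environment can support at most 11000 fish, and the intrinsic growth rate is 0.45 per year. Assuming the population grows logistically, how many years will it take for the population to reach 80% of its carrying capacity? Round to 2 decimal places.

7.45 years

A = (K − N₀)/N₀ = (11000 − 1350)/1350 = 7.1481.
Solve 11000/(1 + 7.1481·e^(−0.45t)) = 8800: 1 + 7.1481·e^(−0.45t) = 1.25, so e^(−0.45t) = 0.0349741.
−0.45·t = ln(0.0349741) = -3.3531, so t = 3.3531/0.45 = 7.4514.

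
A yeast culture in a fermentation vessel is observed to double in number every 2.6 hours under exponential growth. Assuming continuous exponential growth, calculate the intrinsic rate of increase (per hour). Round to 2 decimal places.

0.27 per hour

r = ln(2)/t_d = 0.6931/2.6 = 0.2666.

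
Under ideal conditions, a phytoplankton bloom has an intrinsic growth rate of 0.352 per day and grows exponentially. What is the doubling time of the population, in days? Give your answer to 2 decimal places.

Doubling time t_d = ln(2)/r = 0.6931/0.352 = 1.9692.

1.97 days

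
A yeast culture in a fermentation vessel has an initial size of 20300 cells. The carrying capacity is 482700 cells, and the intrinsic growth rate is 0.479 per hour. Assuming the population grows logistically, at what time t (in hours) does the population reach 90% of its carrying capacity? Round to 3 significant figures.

11.1 hours

A = (K − N₀)/N₀ = (482700 − 20300)/20300 = 22.778.
Solve 482700/(1 + 22.778·e^(−0.479t)) = 434430: 1 + 22.778·e^(−0.479t) = 1.1111, so e^(−0.479t) = 0.00487793.
−0.479·t = ln(0.00487793) = -5.323, so t = 5.323/0.479 = 11.113.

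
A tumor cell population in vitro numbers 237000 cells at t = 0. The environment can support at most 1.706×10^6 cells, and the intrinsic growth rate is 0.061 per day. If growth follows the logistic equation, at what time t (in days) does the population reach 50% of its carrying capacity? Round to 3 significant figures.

A = (K − N₀)/N₀ = (1.706×10^6 − 237000)/237000 = 6.1983.
Solve 1.706×10^6/(1 + 6.1983·e^(−0.061t)) = 853000: 1 + 6.1983·e^(−0.061t) = 2, so e^(−0.061t) = 0.161334.
−0.061·t = ln(0.161334) = -1.8243, so t = 1.8243/0.061 = 29.906.

29.9 days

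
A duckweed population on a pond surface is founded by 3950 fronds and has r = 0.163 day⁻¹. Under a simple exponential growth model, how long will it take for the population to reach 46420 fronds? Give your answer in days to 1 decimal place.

15.1 days

Set N₀·e^(rt) = 46420: e^(0.163·t) = 46420/3950 = 11.752.
0.163·t = ln(11.752) = 2.464, so t = 2.464/0.163 = 15.117.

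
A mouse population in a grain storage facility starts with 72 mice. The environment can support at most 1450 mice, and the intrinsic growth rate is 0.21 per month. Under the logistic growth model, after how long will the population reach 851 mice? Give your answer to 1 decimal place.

15.7 months

A = (K − N₀)/N₀ = (1450 − 72)/72 = 19.139.
Solve 1450/(1 + 19.139·e^(−0.21t)) = 851: 1 + 19.139·e^(−0.21t) = 1.7039, so e^(−0.21t) = 0.0367774.
−0.21·t = ln(0.0367774) = -3.3029, so t = 3.3029/0.21 = 15.728.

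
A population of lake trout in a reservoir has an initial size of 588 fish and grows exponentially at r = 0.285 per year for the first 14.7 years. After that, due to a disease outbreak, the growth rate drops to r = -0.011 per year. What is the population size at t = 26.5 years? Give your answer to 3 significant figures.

Phase 1: N(14.7) = 588·e^(0.285×14.7) = 588·e^4.189 = 38802.
Phase 2 runs for 26.5 − 14.7 = 11.8 years at r = -0.011.
N(26.5) = 38802·e^(-0.011×11.8) = 38802·e^-0.1298 = 34078.7.

34100 fish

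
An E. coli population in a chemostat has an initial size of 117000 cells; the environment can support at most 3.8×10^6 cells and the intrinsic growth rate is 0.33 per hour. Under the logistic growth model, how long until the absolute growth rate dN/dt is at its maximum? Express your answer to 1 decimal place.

Logistic growth is fastest at N = K/2 = 1.9×10^6.
A = (K − N₀)/N₀ = 31.479. Set K/(1 + A·e^(−rt)) = K/2 → A·e^(−rt) = 1.
e^(−0.33t) = 1/31.479 = 0.0317676, so t = ln(31.479)/0.33 = 3.4493/0.33 = 10.452.

10.5 hours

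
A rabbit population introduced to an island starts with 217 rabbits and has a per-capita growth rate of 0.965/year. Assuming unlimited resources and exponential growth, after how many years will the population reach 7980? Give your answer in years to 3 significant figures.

Set N₀·e^(rt) = 7980: e^(0.965·t) = 7980/217 = 36.774.
0.965·t = ln(36.774) = 3.6048, so t = 3.6048/0.965 = 3.7355.

3.74 years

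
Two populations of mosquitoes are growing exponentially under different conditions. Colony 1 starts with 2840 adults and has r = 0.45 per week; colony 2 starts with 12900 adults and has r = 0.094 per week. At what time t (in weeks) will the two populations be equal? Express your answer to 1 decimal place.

Set 2840·e^(0.45t) = 12900·e^(0.094t).
e^((0.45 − 0.094)t) = 12900/2840 → e^(0.356·t) = 4.5423.
0.356·t = ln(4.5423) = 1.5134, so t = 1.5134/0.356 = 4.2512.

4.3 weeks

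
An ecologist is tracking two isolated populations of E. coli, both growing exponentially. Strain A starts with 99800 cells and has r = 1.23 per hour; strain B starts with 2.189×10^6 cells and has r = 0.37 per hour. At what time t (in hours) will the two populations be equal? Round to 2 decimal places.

3.59 hours

Set 99800·e^(1.23t) = 2.189×10^6·e^(0.37t).
e^((1.23 − 0.37)t) = 2.189×10^6/99800 → e^(0.86·t) = 21.934.
0.86·t = ln(21.934) = 3.088, so t = 3.088/0.86 = 3.5907.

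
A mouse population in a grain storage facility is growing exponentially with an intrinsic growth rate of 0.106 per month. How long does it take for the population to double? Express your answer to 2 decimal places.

6.54 months

Doubling time t_d = ln(2)/r = 0.6931/0.106 = 6.5391.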